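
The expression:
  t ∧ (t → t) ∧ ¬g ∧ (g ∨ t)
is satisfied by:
  {t: True, g: False}


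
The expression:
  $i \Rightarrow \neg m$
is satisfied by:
  {m: False, i: False}
  {i: True, m: False}
  {m: True, i: False}


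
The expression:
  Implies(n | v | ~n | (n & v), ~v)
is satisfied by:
  {v: False}


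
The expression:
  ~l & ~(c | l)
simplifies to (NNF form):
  ~c & ~l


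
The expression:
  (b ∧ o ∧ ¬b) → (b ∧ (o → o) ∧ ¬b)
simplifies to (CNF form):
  True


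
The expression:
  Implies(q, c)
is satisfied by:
  {c: True, q: False}
  {q: False, c: False}
  {q: True, c: True}


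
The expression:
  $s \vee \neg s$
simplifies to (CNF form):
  $\text{True}$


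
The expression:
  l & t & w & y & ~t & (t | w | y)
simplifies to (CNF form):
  False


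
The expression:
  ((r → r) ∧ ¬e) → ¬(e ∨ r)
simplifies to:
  e ∨ ¬r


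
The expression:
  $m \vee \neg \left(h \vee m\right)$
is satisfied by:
  {m: True, h: False}
  {h: False, m: False}
  {h: True, m: True}


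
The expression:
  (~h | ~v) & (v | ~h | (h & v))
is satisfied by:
  {h: False}


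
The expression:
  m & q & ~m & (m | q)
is never true.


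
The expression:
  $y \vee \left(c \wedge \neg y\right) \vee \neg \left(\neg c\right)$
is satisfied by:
  {y: True, c: True}
  {y: True, c: False}
  {c: True, y: False}


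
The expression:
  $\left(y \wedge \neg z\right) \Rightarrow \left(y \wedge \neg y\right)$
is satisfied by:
  {z: True, y: False}
  {y: False, z: False}
  {y: True, z: True}


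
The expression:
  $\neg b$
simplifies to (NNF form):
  $\neg b$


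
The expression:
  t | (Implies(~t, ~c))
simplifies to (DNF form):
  t | ~c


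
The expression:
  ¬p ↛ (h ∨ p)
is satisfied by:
  {p: False, h: False}


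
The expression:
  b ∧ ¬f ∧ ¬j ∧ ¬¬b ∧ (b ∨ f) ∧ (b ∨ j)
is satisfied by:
  {b: True, f: False, j: False}


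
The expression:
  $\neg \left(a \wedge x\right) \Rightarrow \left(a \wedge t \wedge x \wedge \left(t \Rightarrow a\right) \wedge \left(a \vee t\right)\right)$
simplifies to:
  $a \wedge x$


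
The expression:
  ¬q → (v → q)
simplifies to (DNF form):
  q ∨ ¬v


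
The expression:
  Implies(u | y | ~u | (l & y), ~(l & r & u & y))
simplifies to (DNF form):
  ~l | ~r | ~u | ~y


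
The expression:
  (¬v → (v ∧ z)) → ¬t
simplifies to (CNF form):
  ¬t ∨ ¬v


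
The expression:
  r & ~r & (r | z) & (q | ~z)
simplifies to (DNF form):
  False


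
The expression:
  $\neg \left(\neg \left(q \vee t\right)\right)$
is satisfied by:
  {t: True, q: True}
  {t: True, q: False}
  {q: True, t: False}


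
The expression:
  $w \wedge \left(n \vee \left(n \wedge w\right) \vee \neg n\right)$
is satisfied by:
  {w: True}


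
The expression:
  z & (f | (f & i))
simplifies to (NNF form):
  f & z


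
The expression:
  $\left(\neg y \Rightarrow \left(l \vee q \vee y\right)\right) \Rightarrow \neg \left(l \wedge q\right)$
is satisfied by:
  {l: False, q: False}
  {q: True, l: False}
  {l: True, q: False}


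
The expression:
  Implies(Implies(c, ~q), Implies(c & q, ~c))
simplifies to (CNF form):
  True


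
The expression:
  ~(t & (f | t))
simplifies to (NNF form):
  ~t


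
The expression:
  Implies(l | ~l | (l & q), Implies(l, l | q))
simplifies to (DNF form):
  True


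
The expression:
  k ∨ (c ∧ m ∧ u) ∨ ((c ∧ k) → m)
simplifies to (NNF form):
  True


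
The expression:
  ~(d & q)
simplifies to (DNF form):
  ~d | ~q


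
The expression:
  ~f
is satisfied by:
  {f: False}


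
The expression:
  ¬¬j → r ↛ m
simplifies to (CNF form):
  (r ∨ ¬j) ∧ (¬j ∨ ¬m)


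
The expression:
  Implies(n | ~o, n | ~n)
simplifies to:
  True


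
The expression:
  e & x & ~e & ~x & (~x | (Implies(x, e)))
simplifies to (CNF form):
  False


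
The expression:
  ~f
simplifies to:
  ~f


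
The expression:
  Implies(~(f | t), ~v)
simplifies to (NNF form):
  f | t | ~v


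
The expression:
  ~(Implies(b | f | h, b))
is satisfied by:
  {h: True, f: True, b: False}
  {h: True, f: False, b: False}
  {f: True, h: False, b: False}


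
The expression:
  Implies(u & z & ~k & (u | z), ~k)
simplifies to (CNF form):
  True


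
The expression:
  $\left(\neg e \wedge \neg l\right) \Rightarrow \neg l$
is always true.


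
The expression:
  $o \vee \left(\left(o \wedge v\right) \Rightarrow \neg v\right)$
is always true.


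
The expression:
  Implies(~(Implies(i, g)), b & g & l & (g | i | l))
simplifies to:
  g | ~i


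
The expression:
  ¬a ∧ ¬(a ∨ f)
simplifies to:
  ¬a ∧ ¬f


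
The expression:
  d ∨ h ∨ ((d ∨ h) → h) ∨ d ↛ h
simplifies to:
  True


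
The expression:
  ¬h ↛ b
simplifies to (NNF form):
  b ∨ ¬h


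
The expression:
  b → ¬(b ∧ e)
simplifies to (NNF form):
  ¬b ∨ ¬e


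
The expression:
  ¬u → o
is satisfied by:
  {o: True, u: True}
  {o: True, u: False}
  {u: True, o: False}


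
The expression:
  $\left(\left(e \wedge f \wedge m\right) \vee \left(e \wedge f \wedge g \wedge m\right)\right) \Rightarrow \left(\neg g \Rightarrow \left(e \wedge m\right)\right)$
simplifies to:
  $\text{True}$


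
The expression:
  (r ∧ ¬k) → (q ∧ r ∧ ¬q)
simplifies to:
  k ∨ ¬r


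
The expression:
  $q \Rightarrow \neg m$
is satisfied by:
  {m: False, q: False}
  {q: True, m: False}
  {m: True, q: False}


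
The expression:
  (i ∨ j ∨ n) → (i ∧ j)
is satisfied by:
  {i: True, j: True, n: False}
  {i: True, j: True, n: True}
  {n: False, i: False, j: False}


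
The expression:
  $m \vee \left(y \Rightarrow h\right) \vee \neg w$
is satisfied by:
  {m: True, h: True, w: False, y: False}
  {m: True, w: False, h: False, y: False}
  {h: True, m: False, w: False, y: False}
  {m: False, w: False, h: False, y: False}
  {y: True, m: True, h: True, w: False}
  {y: True, m: True, w: False, h: False}
  {y: True, h: True, m: False, w: False}
  {y: True, m: False, w: False, h: False}
  {m: True, w: True, h: True, y: False}
  {m: True, w: True, y: False, h: False}
  {w: True, h: True, y: False, m: False}
  {w: True, y: False, h: False, m: False}
  {m: True, w: True, y: True, h: True}
  {m: True, w: True, y: True, h: False}
  {w: True, y: True, h: True, m: False}


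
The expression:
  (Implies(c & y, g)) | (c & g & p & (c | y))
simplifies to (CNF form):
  g | ~c | ~y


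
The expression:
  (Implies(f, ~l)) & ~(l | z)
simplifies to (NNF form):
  ~l & ~z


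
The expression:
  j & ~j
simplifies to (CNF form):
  False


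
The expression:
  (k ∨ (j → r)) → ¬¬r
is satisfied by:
  {r: True, j: True, k: False}
  {r: True, k: False, j: False}
  {r: True, j: True, k: True}
  {r: True, k: True, j: False}
  {j: True, k: False, r: False}


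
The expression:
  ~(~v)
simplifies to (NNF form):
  v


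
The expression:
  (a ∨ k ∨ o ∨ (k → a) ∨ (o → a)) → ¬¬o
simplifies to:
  o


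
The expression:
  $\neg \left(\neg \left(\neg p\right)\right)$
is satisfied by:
  {p: False}


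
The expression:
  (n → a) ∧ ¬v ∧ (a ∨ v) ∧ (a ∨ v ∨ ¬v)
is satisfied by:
  {a: True, v: False}


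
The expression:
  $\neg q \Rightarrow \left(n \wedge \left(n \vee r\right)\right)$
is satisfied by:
  {n: True, q: True}
  {n: True, q: False}
  {q: True, n: False}


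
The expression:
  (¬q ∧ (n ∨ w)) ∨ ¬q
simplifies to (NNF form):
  ¬q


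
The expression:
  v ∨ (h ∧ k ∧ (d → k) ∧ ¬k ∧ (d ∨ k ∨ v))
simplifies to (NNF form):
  v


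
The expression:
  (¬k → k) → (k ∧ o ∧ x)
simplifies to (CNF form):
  (o ∨ ¬k) ∧ (x ∨ ¬k)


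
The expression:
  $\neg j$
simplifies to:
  $\neg j$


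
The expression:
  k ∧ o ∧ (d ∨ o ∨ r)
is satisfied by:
  {o: True, k: True}


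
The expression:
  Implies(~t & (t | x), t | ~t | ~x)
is always true.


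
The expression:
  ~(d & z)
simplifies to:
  ~d | ~z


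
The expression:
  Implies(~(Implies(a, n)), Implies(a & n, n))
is always true.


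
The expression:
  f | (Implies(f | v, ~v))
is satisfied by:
  {f: True, v: False}
  {v: False, f: False}
  {v: True, f: True}


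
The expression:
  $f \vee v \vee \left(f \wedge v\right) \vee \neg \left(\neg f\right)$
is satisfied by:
  {v: True, f: True}
  {v: True, f: False}
  {f: True, v: False}


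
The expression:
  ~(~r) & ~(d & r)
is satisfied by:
  {r: True, d: False}


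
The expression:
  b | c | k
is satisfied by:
  {b: True, k: True, c: True}
  {b: True, k: True, c: False}
  {b: True, c: True, k: False}
  {b: True, c: False, k: False}
  {k: True, c: True, b: False}
  {k: True, c: False, b: False}
  {c: True, k: False, b: False}


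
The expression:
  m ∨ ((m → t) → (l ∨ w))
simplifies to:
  l ∨ m ∨ w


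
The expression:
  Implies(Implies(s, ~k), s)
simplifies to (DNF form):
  s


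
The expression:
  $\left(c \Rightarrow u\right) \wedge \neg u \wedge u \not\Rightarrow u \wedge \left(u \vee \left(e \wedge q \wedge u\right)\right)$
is never true.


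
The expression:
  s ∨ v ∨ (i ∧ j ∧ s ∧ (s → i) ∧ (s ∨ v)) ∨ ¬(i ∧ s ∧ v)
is always true.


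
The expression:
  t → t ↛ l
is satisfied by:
  {l: False, t: False}
  {t: True, l: False}
  {l: True, t: False}


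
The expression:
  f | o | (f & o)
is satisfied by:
  {o: True, f: True}
  {o: True, f: False}
  {f: True, o: False}


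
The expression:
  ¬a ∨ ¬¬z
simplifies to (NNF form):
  z ∨ ¬a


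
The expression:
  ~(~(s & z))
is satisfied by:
  {z: True, s: True}


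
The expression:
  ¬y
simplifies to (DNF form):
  ¬y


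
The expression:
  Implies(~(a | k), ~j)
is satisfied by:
  {a: True, k: True, j: False}
  {a: True, k: False, j: False}
  {k: True, a: False, j: False}
  {a: False, k: False, j: False}
  {j: True, a: True, k: True}
  {j: True, a: True, k: False}
  {j: True, k: True, a: False}


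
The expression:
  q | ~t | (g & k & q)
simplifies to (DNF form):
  q | ~t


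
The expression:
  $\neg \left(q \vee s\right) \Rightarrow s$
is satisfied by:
  {q: True, s: True}
  {q: True, s: False}
  {s: True, q: False}


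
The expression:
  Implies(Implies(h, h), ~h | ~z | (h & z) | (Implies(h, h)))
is always true.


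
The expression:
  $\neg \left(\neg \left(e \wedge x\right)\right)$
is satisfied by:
  {e: True, x: True}


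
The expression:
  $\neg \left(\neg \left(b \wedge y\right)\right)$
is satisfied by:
  {b: True, y: True}


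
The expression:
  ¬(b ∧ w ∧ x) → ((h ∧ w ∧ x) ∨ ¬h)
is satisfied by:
  {x: True, w: True, h: False}
  {x: True, w: False, h: False}
  {w: True, x: False, h: False}
  {x: False, w: False, h: False}
  {x: True, h: True, w: True}


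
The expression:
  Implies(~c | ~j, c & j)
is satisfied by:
  {c: True, j: True}


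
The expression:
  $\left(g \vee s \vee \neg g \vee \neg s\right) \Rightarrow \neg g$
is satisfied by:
  {g: False}


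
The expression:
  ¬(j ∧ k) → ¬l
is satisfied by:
  {j: True, k: True, l: False}
  {j: True, k: False, l: False}
  {k: True, j: False, l: False}
  {j: False, k: False, l: False}
  {j: True, l: True, k: True}


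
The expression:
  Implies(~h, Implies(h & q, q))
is always true.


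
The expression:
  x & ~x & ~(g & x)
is never true.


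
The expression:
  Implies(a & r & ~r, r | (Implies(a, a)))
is always true.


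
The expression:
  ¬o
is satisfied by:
  {o: False}


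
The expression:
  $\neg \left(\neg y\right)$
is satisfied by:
  {y: True}


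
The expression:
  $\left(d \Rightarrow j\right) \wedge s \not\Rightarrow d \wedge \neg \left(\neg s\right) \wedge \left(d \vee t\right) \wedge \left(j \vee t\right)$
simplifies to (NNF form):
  $s \wedge t \wedge \neg d$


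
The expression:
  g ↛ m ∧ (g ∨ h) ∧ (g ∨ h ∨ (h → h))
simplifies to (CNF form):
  g ∧ ¬m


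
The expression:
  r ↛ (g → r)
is never true.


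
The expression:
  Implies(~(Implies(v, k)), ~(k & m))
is always true.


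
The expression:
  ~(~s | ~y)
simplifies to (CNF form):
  s & y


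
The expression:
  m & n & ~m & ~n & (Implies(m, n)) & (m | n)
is never true.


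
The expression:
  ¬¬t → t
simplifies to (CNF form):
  True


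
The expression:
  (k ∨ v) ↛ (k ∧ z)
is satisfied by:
  {v: True, k: False, z: False}
  {z: True, v: True, k: False}
  {v: True, k: True, z: False}
  {k: True, z: False, v: False}


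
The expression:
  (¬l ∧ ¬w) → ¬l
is always true.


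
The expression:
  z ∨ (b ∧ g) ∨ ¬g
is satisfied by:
  {b: True, z: True, g: False}
  {b: True, g: False, z: False}
  {z: True, g: False, b: False}
  {z: False, g: False, b: False}
  {b: True, z: True, g: True}
  {b: True, g: True, z: False}
  {z: True, g: True, b: False}


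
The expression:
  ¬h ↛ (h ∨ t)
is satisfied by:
  {h: False, t: False}


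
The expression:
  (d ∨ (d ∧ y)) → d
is always true.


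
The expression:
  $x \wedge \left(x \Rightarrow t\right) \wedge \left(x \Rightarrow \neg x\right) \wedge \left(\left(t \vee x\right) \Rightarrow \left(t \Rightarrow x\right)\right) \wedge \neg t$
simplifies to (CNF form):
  $\text{False}$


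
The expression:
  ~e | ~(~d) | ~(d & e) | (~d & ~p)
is always true.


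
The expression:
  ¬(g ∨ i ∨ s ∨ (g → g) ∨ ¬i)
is never true.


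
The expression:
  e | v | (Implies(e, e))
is always true.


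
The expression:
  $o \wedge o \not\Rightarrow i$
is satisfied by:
  {o: True, i: False}


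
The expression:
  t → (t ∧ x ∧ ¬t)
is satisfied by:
  {t: False}


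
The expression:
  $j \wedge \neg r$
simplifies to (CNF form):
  $j \wedge \neg r$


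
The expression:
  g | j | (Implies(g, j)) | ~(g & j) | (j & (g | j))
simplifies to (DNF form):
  True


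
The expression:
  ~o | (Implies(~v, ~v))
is always true.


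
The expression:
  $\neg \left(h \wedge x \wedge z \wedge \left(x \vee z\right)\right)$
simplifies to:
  $\neg h \vee \neg x \vee \neg z$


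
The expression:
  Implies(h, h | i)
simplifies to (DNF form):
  True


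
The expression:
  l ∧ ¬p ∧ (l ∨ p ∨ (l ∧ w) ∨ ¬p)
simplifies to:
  l ∧ ¬p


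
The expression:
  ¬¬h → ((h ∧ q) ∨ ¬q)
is always true.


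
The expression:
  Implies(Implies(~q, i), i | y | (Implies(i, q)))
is always true.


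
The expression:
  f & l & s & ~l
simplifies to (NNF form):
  False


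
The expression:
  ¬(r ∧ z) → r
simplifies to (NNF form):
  r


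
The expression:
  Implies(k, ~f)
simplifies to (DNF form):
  ~f | ~k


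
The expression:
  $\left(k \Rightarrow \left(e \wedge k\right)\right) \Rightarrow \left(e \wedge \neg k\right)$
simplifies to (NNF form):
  $\left(e \wedge \neg k\right) \vee \left(k \wedge \neg e\right)$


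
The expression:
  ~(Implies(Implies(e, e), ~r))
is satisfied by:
  {r: True}


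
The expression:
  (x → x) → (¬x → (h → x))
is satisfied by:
  {x: True, h: False}
  {h: False, x: False}
  {h: True, x: True}


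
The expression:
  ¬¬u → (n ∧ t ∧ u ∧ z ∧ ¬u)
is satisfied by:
  {u: False}


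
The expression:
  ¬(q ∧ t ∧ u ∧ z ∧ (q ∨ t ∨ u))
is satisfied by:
  {u: False, t: False, z: False, q: False}
  {q: True, u: False, t: False, z: False}
  {z: True, u: False, t: False, q: False}
  {q: True, z: True, u: False, t: False}
  {t: True, q: False, u: False, z: False}
  {q: True, t: True, u: False, z: False}
  {z: True, t: True, q: False, u: False}
  {q: True, z: True, t: True, u: False}
  {u: True, z: False, t: False, q: False}
  {q: True, u: True, z: False, t: False}
  {z: True, u: True, q: False, t: False}
  {q: True, z: True, u: True, t: False}
  {t: True, u: True, z: False, q: False}
  {q: True, t: True, u: True, z: False}
  {z: True, t: True, u: True, q: False}


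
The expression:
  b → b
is always true.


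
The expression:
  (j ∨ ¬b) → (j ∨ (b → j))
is always true.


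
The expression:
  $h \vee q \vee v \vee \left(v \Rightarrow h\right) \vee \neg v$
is always true.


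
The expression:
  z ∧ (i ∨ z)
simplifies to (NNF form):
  z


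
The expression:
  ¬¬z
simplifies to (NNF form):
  z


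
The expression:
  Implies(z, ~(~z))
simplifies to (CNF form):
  True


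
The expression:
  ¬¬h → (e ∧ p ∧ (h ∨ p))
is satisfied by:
  {p: True, e: True, h: False}
  {p: True, e: False, h: False}
  {e: True, p: False, h: False}
  {p: False, e: False, h: False}
  {p: True, h: True, e: True}


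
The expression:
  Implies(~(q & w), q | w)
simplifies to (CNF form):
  q | w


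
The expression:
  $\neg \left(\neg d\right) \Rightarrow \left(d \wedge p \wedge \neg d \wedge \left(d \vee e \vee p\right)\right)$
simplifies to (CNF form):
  $\neg d$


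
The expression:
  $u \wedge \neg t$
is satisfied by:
  {u: True, t: False}


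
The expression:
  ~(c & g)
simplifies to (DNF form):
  ~c | ~g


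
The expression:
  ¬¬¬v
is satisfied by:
  {v: False}


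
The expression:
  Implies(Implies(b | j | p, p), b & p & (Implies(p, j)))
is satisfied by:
  {j: True, b: True, p: False}
  {j: True, p: False, b: False}
  {b: True, p: False, j: False}
  {j: True, b: True, p: True}


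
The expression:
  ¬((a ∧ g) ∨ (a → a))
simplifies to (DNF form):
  False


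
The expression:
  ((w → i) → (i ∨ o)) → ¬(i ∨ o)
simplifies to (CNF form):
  ¬i ∧ ¬o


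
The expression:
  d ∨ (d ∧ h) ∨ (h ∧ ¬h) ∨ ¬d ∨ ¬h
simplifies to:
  True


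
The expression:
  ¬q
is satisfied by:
  {q: False}


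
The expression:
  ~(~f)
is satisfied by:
  {f: True}


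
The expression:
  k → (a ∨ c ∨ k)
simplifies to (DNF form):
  True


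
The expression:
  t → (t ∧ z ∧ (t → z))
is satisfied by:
  {z: True, t: False}
  {t: False, z: False}
  {t: True, z: True}


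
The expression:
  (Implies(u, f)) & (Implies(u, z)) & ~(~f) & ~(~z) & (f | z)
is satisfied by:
  {z: True, f: True}


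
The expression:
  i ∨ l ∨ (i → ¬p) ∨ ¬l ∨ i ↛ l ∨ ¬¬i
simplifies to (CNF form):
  True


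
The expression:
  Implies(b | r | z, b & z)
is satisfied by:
  {b: True, z: True, r: False}
  {b: True, z: True, r: True}
  {r: False, b: False, z: False}


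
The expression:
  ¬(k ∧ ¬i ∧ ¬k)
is always true.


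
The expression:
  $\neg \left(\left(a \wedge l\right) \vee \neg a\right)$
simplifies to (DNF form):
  $a \wedge \neg l$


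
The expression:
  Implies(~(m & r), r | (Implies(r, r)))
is always true.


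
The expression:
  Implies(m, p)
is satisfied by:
  {p: True, m: False}
  {m: False, p: False}
  {m: True, p: True}


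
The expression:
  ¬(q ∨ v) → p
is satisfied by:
  {q: True, v: True, p: True}
  {q: True, v: True, p: False}
  {q: True, p: True, v: False}
  {q: True, p: False, v: False}
  {v: True, p: True, q: False}
  {v: True, p: False, q: False}
  {p: True, v: False, q: False}


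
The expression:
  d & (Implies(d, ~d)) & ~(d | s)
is never true.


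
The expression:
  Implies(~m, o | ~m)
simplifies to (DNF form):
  True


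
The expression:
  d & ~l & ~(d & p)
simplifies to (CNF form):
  d & ~l & ~p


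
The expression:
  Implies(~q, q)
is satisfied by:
  {q: True}


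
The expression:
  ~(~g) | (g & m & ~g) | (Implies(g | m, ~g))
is always true.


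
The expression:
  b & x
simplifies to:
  b & x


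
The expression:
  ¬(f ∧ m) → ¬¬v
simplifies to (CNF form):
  (f ∨ v) ∧ (m ∨ v)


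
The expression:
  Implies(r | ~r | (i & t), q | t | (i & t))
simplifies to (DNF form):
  q | t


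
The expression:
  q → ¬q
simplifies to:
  ¬q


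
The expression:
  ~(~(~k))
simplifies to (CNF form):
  ~k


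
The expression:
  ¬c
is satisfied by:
  {c: False}


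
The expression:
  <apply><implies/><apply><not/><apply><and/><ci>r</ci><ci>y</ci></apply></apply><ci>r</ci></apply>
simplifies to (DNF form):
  <ci>r</ci>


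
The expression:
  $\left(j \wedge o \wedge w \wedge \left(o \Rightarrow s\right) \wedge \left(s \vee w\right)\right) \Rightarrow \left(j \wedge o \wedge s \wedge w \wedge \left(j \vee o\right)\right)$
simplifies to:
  $\text{True}$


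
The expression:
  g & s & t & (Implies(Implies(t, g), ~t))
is never true.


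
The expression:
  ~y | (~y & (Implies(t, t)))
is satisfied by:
  {y: False}


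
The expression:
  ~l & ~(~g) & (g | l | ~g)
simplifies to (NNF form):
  g & ~l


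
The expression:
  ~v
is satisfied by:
  {v: False}


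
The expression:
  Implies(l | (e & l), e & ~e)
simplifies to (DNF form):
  ~l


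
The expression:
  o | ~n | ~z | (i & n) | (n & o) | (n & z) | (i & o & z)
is always true.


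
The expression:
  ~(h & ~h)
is always true.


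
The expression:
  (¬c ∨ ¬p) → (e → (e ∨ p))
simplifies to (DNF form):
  True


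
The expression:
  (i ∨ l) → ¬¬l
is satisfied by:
  {l: True, i: False}
  {i: False, l: False}
  {i: True, l: True}


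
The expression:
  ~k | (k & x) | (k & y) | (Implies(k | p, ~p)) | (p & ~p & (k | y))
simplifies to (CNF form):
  x | y | ~k | ~p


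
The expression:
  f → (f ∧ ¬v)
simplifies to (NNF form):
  ¬f ∨ ¬v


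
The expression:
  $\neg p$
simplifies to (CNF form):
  $\neg p$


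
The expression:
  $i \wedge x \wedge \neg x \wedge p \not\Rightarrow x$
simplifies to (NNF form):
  $\text{False}$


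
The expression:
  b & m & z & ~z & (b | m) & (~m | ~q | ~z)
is never true.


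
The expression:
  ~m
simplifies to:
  ~m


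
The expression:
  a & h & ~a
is never true.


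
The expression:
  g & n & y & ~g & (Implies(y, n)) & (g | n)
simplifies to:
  False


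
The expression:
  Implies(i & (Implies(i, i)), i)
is always true.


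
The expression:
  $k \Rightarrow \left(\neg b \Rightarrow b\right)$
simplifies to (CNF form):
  $b \vee \neg k$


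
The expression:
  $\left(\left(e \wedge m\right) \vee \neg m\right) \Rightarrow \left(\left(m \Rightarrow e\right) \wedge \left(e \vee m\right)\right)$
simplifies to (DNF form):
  $e \vee m$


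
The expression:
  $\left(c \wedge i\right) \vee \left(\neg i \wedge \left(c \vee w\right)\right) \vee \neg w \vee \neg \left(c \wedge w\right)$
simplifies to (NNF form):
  $\text{True}$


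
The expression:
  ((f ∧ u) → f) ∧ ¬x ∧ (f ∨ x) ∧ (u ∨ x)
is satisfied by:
  {u: True, f: True, x: False}


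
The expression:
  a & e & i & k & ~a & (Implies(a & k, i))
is never true.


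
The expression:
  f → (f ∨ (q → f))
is always true.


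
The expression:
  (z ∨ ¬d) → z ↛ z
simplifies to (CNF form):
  d ∧ ¬z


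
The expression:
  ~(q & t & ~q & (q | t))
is always true.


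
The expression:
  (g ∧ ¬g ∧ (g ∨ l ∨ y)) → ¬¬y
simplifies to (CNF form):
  True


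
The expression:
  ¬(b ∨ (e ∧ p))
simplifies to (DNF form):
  (¬b ∧ ¬e) ∨ (¬b ∧ ¬p)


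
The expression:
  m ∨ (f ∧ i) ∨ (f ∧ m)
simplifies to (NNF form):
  m ∨ (f ∧ i)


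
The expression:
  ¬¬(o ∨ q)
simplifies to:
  o ∨ q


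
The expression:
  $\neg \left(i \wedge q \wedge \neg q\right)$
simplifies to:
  $\text{True}$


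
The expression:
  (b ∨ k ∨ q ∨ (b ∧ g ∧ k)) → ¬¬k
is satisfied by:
  {k: True, b: False, q: False}
  {k: True, q: True, b: False}
  {k: True, b: True, q: False}
  {k: True, q: True, b: True}
  {q: False, b: False, k: False}


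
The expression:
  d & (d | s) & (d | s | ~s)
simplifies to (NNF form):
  d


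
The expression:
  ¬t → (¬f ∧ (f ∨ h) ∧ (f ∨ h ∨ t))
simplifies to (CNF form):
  (h ∨ t) ∧ (t ∨ ¬f)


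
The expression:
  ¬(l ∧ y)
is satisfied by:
  {l: False, y: False}
  {y: True, l: False}
  {l: True, y: False}


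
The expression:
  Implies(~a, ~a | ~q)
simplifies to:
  True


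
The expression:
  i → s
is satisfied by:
  {s: True, i: False}
  {i: False, s: False}
  {i: True, s: True}


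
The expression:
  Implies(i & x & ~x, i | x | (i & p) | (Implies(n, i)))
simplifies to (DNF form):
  True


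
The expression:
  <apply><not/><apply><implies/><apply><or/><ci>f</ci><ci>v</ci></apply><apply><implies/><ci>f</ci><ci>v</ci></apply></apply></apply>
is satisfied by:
  {f: True, v: False}


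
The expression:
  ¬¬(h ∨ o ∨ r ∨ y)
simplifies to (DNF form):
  h ∨ o ∨ r ∨ y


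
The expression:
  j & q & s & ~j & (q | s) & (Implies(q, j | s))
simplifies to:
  False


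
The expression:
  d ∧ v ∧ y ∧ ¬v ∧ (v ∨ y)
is never true.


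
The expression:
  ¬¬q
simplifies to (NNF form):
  q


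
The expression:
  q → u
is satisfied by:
  {u: True, q: False}
  {q: False, u: False}
  {q: True, u: True}


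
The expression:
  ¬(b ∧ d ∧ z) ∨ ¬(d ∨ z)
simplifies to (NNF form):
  ¬b ∨ ¬d ∨ ¬z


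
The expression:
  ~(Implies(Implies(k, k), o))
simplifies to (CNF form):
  ~o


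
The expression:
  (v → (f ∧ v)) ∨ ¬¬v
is always true.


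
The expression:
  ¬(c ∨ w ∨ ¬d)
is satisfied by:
  {d: True, w: False, c: False}


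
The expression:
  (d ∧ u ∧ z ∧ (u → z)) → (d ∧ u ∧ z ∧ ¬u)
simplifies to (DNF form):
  ¬d ∨ ¬u ∨ ¬z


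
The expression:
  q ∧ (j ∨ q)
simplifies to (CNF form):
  q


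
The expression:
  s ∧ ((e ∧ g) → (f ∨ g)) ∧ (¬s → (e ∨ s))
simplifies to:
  s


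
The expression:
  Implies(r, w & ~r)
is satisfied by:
  {r: False}


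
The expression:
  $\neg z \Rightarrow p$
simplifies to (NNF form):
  $p \vee z$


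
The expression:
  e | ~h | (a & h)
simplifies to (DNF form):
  a | e | ~h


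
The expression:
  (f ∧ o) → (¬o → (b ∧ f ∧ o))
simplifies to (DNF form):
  True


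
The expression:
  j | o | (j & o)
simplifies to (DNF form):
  j | o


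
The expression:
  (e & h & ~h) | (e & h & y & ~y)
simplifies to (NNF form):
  False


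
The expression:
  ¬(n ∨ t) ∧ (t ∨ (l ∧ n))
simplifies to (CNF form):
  False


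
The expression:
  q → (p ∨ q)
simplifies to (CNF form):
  True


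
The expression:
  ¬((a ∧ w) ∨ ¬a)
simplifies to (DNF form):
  a ∧ ¬w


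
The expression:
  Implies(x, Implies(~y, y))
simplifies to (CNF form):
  y | ~x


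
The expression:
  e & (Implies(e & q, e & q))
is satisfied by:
  {e: True}


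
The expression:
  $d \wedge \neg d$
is never true.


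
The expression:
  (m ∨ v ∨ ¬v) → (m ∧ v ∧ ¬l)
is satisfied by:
  {m: True, v: True, l: False}


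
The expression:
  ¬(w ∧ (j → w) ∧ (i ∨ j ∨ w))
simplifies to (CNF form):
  ¬w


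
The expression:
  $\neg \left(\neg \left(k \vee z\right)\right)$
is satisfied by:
  {k: True, z: True}
  {k: True, z: False}
  {z: True, k: False}


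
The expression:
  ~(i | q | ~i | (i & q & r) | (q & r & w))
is never true.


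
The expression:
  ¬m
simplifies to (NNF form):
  ¬m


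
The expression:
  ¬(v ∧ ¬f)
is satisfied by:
  {f: True, v: False}
  {v: False, f: False}
  {v: True, f: True}


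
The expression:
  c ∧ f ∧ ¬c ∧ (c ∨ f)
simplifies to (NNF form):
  False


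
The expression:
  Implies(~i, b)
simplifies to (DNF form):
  b | i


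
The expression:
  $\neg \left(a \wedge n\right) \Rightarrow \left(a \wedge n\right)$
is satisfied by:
  {a: True, n: True}


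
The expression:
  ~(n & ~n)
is always true.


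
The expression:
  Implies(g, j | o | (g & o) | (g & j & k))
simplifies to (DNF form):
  j | o | ~g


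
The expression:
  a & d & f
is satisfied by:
  {a: True, d: True, f: True}


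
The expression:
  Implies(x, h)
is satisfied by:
  {h: True, x: False}
  {x: False, h: False}
  {x: True, h: True}


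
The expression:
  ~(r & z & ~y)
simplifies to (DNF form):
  y | ~r | ~z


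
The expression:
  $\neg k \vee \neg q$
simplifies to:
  $\neg k \vee \neg q$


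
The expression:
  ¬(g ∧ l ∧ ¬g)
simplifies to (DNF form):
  True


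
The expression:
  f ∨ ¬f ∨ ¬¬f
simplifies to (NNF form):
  True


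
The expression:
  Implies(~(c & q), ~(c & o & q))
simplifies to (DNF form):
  True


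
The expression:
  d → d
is always true.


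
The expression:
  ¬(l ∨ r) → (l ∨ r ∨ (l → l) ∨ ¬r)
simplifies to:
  True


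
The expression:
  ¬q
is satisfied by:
  {q: False}


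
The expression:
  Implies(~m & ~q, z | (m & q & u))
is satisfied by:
  {q: True, m: True, z: True}
  {q: True, m: True, z: False}
  {q: True, z: True, m: False}
  {q: True, z: False, m: False}
  {m: True, z: True, q: False}
  {m: True, z: False, q: False}
  {z: True, m: False, q: False}


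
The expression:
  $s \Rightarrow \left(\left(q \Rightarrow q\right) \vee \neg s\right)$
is always true.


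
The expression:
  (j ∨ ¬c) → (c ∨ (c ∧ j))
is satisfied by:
  {c: True}


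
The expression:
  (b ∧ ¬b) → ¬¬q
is always true.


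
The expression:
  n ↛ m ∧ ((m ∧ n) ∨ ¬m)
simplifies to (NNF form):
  n ∧ ¬m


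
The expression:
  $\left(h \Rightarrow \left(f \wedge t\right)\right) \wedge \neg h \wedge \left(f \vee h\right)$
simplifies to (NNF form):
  $f \wedge \neg h$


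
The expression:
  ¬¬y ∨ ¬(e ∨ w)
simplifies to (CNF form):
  (y ∨ ¬e) ∧ (y ∨ ¬w)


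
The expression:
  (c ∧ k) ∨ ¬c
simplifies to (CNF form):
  k ∨ ¬c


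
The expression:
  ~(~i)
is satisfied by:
  {i: True}


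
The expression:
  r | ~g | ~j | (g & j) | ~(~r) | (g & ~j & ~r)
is always true.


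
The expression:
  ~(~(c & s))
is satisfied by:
  {c: True, s: True}


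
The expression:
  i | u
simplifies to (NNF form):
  i | u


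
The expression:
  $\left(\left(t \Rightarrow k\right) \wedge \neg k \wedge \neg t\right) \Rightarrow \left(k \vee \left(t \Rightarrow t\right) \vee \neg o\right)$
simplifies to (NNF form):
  $\text{True}$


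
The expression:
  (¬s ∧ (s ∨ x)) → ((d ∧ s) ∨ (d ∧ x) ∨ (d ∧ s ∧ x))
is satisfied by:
  {d: True, s: True, x: False}
  {d: True, x: False, s: False}
  {s: True, x: False, d: False}
  {s: False, x: False, d: False}
  {d: True, s: True, x: True}
  {d: True, x: True, s: False}
  {s: True, x: True, d: False}


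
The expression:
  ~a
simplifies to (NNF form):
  ~a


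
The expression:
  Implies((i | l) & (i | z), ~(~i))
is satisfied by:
  {i: True, l: False, z: False}
  {l: False, z: False, i: False}
  {i: True, z: True, l: False}
  {z: True, l: False, i: False}
  {i: True, l: True, z: False}
  {l: True, i: False, z: False}
  {i: True, z: True, l: True}


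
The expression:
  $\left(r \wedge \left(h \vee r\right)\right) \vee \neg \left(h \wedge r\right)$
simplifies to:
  $\text{True}$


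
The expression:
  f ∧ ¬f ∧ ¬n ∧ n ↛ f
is never true.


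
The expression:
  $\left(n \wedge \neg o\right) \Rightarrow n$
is always true.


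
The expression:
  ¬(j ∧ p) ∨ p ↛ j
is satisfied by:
  {p: False, j: False}
  {j: True, p: False}
  {p: True, j: False}


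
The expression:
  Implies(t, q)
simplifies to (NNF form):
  q | ~t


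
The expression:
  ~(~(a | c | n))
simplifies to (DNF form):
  a | c | n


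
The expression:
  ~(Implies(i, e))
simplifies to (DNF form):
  i & ~e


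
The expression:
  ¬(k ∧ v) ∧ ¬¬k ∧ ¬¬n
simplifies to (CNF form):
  k ∧ n ∧ ¬v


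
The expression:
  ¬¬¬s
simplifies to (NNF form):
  ¬s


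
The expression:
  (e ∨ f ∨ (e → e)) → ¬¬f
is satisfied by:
  {f: True}


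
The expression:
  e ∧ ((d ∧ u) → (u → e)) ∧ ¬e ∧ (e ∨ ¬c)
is never true.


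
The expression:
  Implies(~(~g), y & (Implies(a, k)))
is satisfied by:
  {y: True, k: True, a: False, g: False}
  {y: True, a: False, k: False, g: False}
  {y: True, k: True, a: True, g: False}
  {y: True, a: True, k: False, g: False}
  {k: True, y: False, a: False, g: False}
  {y: False, a: False, k: False, g: False}
  {k: True, a: True, y: False, g: False}
  {a: True, y: False, k: False, g: False}
  {g: True, k: True, y: True, a: False}
  {g: True, y: True, a: False, k: False}
  {g: True, k: True, y: True, a: True}


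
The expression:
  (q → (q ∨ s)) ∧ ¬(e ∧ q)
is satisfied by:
  {e: False, q: False}
  {q: True, e: False}
  {e: True, q: False}


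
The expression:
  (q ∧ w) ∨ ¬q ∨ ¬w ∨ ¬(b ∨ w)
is always true.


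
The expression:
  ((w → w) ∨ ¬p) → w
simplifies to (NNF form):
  w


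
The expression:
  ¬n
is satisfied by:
  {n: False}


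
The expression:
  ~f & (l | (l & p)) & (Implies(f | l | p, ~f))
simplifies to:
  l & ~f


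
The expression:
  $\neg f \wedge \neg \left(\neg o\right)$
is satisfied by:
  {o: True, f: False}


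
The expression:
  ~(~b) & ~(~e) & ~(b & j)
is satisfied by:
  {e: True, b: True, j: False}


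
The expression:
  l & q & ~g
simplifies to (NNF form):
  l & q & ~g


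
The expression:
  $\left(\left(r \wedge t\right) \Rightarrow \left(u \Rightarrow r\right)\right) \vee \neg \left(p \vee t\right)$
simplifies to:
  $\text{True}$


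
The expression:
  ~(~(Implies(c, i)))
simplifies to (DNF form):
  i | ~c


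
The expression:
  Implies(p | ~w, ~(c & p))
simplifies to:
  ~c | ~p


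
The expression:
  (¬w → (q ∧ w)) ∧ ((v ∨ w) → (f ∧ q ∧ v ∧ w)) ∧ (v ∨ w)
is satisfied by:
  {f: True, w: True, q: True, v: True}


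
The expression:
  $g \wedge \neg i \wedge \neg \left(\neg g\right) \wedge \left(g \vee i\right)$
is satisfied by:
  {g: True, i: False}


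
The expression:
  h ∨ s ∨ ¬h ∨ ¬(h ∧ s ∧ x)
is always true.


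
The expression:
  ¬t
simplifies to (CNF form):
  ¬t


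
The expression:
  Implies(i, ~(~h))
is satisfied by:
  {h: True, i: False}
  {i: False, h: False}
  {i: True, h: True}


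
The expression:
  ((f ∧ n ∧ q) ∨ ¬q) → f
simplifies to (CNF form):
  f ∨ q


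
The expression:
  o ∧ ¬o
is never true.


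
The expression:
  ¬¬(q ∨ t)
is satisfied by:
  {t: True, q: True}
  {t: True, q: False}
  {q: True, t: False}


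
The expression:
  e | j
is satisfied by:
  {e: True, j: True}
  {e: True, j: False}
  {j: True, e: False}


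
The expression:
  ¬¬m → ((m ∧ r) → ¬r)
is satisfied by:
  {m: False, r: False}
  {r: True, m: False}
  {m: True, r: False}


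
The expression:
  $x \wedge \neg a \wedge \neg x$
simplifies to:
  $\text{False}$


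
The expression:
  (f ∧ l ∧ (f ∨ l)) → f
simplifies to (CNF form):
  True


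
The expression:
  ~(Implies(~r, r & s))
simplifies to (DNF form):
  ~r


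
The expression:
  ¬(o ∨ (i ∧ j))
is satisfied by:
  {o: False, i: False, j: False}
  {j: True, o: False, i: False}
  {i: True, o: False, j: False}


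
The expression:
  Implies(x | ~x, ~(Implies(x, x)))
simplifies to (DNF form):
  False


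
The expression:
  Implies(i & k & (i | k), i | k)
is always true.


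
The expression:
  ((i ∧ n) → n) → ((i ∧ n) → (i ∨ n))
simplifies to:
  True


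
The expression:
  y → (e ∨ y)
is always true.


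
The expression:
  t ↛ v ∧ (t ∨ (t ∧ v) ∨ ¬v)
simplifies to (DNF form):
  t ∧ ¬v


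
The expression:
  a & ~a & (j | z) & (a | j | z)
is never true.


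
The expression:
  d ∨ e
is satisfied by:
  {d: True, e: True}
  {d: True, e: False}
  {e: True, d: False}


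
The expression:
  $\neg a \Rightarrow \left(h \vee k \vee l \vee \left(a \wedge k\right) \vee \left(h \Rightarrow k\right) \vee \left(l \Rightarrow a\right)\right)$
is always true.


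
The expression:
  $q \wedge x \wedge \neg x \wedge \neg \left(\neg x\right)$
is never true.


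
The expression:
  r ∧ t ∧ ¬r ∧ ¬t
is never true.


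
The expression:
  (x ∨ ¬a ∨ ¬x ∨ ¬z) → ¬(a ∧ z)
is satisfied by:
  {z: False, a: False}
  {a: True, z: False}
  {z: True, a: False}


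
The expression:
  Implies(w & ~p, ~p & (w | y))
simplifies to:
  True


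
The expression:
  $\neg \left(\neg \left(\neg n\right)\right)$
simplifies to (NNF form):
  $\neg n$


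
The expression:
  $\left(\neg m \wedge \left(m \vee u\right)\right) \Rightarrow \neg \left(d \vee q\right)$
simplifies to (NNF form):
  $m \vee \left(\neg d \wedge \neg q\right) \vee \neg u$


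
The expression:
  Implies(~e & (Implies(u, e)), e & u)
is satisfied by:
  {e: True, u: True}
  {e: True, u: False}
  {u: True, e: False}


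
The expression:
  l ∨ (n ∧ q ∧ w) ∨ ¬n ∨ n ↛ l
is always true.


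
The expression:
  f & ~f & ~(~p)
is never true.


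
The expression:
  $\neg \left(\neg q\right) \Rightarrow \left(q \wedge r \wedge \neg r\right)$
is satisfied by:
  {q: False}


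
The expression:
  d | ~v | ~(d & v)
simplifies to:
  True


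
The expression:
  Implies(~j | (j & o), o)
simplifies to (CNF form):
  j | o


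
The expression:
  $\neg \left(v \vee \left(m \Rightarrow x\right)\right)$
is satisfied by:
  {m: True, x: False, v: False}


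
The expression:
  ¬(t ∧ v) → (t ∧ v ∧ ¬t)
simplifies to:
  t ∧ v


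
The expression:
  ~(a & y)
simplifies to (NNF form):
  ~a | ~y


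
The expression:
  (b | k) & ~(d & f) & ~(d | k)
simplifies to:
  b & ~d & ~k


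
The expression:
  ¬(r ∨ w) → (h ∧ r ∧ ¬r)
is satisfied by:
  {r: True, w: True}
  {r: True, w: False}
  {w: True, r: False}


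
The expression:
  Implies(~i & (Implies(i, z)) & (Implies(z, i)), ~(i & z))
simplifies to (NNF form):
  True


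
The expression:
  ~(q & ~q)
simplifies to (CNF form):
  True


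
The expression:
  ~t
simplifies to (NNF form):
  ~t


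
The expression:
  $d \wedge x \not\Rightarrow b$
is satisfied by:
  {d: True, x: True, b: False}


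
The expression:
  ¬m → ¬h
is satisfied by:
  {m: True, h: False}
  {h: False, m: False}
  {h: True, m: True}
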